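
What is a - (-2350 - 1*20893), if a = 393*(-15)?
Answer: 17348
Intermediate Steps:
a = -5895
a - (-2350 - 1*20893) = -5895 - (-2350 - 1*20893) = -5895 - (-2350 - 20893) = -5895 - 1*(-23243) = -5895 + 23243 = 17348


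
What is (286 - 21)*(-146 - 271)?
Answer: -110505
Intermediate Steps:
(286 - 21)*(-146 - 271) = 265*(-417) = -110505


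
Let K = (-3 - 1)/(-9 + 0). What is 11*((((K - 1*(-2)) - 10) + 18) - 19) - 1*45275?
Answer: -408322/9 ≈ -45369.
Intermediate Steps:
K = 4/9 (K = -4/(-9) = -4*(-1/9) = 4/9 ≈ 0.44444)
11*((((K - 1*(-2)) - 10) + 18) - 19) - 1*45275 = 11*((((4/9 - 1*(-2)) - 10) + 18) - 19) - 1*45275 = 11*((((4/9 + 2) - 10) + 18) - 19) - 45275 = 11*(((22/9 - 10) + 18) - 19) - 45275 = 11*((-68/9 + 18) - 19) - 45275 = 11*(94/9 - 19) - 45275 = 11*(-77/9) - 45275 = -847/9 - 45275 = -408322/9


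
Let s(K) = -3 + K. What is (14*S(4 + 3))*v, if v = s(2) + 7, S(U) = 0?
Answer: 0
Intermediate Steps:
v = 6 (v = (-3 + 2) + 7 = -1 + 7 = 6)
(14*S(4 + 3))*v = (14*0)*6 = 0*6 = 0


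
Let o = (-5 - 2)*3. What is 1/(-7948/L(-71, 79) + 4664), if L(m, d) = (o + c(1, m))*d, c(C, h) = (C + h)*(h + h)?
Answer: 783601/3654707116 ≈ 0.00021441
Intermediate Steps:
c(C, h) = 2*h*(C + h) (c(C, h) = (C + h)*(2*h) = 2*h*(C + h))
o = -21 (o = -7*3 = -21)
L(m, d) = d*(-21 + 2*m*(1 + m)) (L(m, d) = (-21 + 2*m*(1 + m))*d = d*(-21 + 2*m*(1 + m)))
1/(-7948/L(-71, 79) + 4664) = 1/(-7948*1/(79*(-21 + 2*(-71)*(1 - 71))) + 4664) = 1/(-7948*1/(79*(-21 + 2*(-71)*(-70))) + 4664) = 1/(-7948*1/(79*(-21 + 9940)) + 4664) = 1/(-7948/(79*9919) + 4664) = 1/(-7948/783601 + 4664) = 1/(3654707116/783601) = 783601/3654707116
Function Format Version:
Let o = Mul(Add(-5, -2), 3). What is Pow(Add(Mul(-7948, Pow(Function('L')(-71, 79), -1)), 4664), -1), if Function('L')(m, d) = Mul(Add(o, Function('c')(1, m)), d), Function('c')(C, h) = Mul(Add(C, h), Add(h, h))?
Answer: Rational(783601, 3654707116) ≈ 0.00021441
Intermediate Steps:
Function('c')(C, h) = Mul(2, h, Add(C, h)) (Function('c')(C, h) = Mul(Add(C, h), Mul(2, h)) = Mul(2, h, Add(C, h)))
o = -21 (o = Mul(-7, 3) = -21)
Function('L')(m, d) = Mul(d, Add(-21, Mul(2, m, Add(1, m)))) (Function('L')(m, d) = Mul(Add(-21, Mul(2, m, Add(1, m))), d) = Mul(d, Add(-21, Mul(2, m, Add(1, m)))))
Pow(Add(Mul(-7948, Pow(Function('L')(-71, 79), -1)), 4664), -1) = Pow(Add(Mul(-7948, Pow(Mul(79, Add(-21, Mul(2, -71, Add(1, -71)))), -1)), 4664), -1) = Pow(Add(Mul(-7948, Pow(Mul(79, Add(-21, Mul(2, -71, -70))), -1)), 4664), -1) = Pow(Add(Mul(-7948, Pow(Mul(79, Add(-21, 9940)), -1)), 4664), -1) = Pow(Add(Mul(-7948, Pow(Mul(79, 9919), -1)), 4664), -1) = Pow(Add(Mul(-7948, Pow(783601, -1)), 4664), -1) = Pow(Add(Mul(-7948, Rational(1, 783601)), 4664), -1) = Pow(Add(Rational(-7948, 783601), 4664), -1) = Pow(Rational(3654707116, 783601), -1) = Rational(783601, 3654707116)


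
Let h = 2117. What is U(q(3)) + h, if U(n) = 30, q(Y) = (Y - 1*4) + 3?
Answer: 2147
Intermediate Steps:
q(Y) = -1 + Y (q(Y) = (Y - 4) + 3 = (-4 + Y) + 3 = -1 + Y)
U(q(3)) + h = 30 + 2117 = 2147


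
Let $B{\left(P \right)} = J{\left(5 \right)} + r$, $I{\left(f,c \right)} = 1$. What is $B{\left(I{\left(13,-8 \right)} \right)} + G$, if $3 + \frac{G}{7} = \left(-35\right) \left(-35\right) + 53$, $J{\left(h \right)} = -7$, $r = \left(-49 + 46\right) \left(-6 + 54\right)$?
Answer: $8774$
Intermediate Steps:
$r = -144$ ($r = \left(-3\right) 48 = -144$)
$B{\left(P \right)} = -151$ ($B{\left(P \right)} = -7 - 144 = -151$)
$G = 8925$ ($G = -21 + 7 \left(\left(-35\right) \left(-35\right) + 53\right) = -21 + 7 \left(1225 + 53\right) = -21 + 7 \cdot 1278 = -21 + 8946 = 8925$)
$B{\left(I{\left(13,-8 \right)} \right)} + G = -151 + 8925 = 8774$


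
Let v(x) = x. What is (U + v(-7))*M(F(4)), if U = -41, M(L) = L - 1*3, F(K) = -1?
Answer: 192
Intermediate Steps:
M(L) = -3 + L (M(L) = L - 3 = -3 + L)
(U + v(-7))*M(F(4)) = (-41 - 7)*(-3 - 1) = -48*(-4) = 192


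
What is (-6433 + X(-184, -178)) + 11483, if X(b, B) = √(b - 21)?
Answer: 5050 + I*√205 ≈ 5050.0 + 14.318*I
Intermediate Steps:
X(b, B) = √(-21 + b)
(-6433 + X(-184, -178)) + 11483 = (-6433 + √(-21 - 184)) + 11483 = (-6433 + √(-205)) + 11483 = (-6433 + I*√205) + 11483 = 5050 + I*√205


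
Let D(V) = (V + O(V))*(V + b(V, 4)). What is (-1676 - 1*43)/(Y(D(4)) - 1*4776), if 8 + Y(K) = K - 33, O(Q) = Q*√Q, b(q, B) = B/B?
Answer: 1719/4757 ≈ 0.36136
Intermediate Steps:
b(q, B) = 1
O(Q) = Q^(3/2)
D(V) = (1 + V)*(V + V^(3/2)) (D(V) = (V + V^(3/2))*(V + 1) = (V + V^(3/2))*(1 + V) = (1 + V)*(V + V^(3/2)))
Y(K) = -41 + K (Y(K) = -8 + (K - 33) = -8 + (-33 + K) = -41 + K)
(-1676 - 1*43)/(Y(D(4)) - 1*4776) = (-1676 - 1*43)/((-41 + (4 + 4² + 4^(3/2) + 4^(5/2))) - 1*4776) = (-1676 - 43)/((-41 + (4 + 16 + 8 + 32)) - 4776) = -1719/((-41 + 60) - 4776) = -1719/(19 - 4776) = -1719/(-4757) = -1719*(-1/4757) = 1719/4757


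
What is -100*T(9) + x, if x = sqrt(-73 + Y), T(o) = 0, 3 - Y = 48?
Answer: I*sqrt(118) ≈ 10.863*I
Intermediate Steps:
Y = -45 (Y = 3 - 1*48 = 3 - 48 = -45)
x = I*sqrt(118) (x = sqrt(-73 - 45) = sqrt(-118) = I*sqrt(118) ≈ 10.863*I)
-100*T(9) + x = -100*0 + I*sqrt(118) = 0 + I*sqrt(118) = I*sqrt(118)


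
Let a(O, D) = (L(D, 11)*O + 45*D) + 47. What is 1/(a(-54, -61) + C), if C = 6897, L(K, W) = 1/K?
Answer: 61/256193 ≈ 0.00023810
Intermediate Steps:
a(O, D) = 47 + 45*D + O/D (a(O, D) = (O/D + 45*D) + 47 = (45*D + O/D) + 47 = 47 + 45*D + O/D)
1/(a(-54, -61) + C) = 1/((47 + 45*(-61) - 54/(-61)) + 6897) = 1/((47 - 2745 - 54*(-1/61)) + 6897) = 1/((47 - 2745 + 54/61) + 6897) = 1/(-164524/61 + 6897) = 1/(256193/61) = 61/256193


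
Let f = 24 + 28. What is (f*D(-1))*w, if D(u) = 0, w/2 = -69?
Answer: 0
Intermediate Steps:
w = -138 (w = 2*(-69) = -138)
f = 52
(f*D(-1))*w = (52*0)*(-138) = 0*(-138) = 0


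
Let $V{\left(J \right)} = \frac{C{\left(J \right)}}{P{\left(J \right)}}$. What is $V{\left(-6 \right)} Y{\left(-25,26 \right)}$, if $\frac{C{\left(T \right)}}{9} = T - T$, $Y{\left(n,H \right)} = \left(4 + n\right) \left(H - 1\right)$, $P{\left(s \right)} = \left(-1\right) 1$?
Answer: $0$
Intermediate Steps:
$P{\left(s \right)} = -1$
$Y{\left(n,H \right)} = \left(-1 + H\right) \left(4 + n\right)$ ($Y{\left(n,H \right)} = \left(4 + n\right) \left(-1 + H\right) = \left(-1 + H\right) \left(4 + n\right)$)
$C{\left(T \right)} = 0$ ($C{\left(T \right)} = 9 \left(T - T\right) = 9 \cdot 0 = 0$)
$V{\left(J \right)} = 0$ ($V{\left(J \right)} = \frac{0}{-1} = 0 \left(-1\right) = 0$)
$V{\left(-6 \right)} Y{\left(-25,26 \right)} = 0 \left(-4 - -25 + 4 \cdot 26 + 26 \left(-25\right)\right) = 0 \left(-4 + 25 + 104 - 650\right) = 0 \left(-525\right) = 0$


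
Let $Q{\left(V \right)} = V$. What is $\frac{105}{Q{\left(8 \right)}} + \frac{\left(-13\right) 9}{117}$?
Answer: $\frac{97}{8} \approx 12.125$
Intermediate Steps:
$\frac{105}{Q{\left(8 \right)}} + \frac{\left(-13\right) 9}{117} = \frac{105}{8} + \frac{\left(-13\right) 9}{117} = 105 \cdot \frac{1}{8} - 1 = \frac{105}{8} - 1 = \frac{97}{8}$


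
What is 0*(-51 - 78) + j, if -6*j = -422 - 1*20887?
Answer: 7103/2 ≈ 3551.5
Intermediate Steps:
j = 7103/2 (j = -(-422 - 1*20887)/6 = -(-422 - 20887)/6 = -⅙*(-21309) = 7103/2 ≈ 3551.5)
0*(-51 - 78) + j = 0*(-51 - 78) + 7103/2 = 0*(-129) + 7103/2 = 0 + 7103/2 = 7103/2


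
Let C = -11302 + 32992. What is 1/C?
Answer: 1/21690 ≈ 4.6104e-5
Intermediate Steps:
C = 21690
1/C = 1/21690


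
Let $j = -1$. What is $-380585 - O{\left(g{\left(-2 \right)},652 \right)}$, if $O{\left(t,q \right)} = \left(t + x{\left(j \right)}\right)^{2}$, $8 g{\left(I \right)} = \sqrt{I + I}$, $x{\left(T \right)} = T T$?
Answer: $- \frac{6089375}{16} - \frac{i}{2} \approx -3.8059 \cdot 10^{5} - 0.5 i$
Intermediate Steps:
$x{\left(T \right)} = T^{2}$
$g{\left(I \right)} = \frac{\sqrt{2} \sqrt{I}}{8}$ ($g{\left(I \right)} = \frac{\sqrt{I + I}}{8} = \frac{\sqrt{2 I}}{8} = \frac{\sqrt{2} \sqrt{I}}{8}$)
$O{\left(t,q \right)} = \left(1 + t\right)^{2}$ ($O{\left(t,q \right)} = \left(t + \left(-1\right)^{2}\right)^{2} = \left(t + 1\right)^{2} = \left(1 + t\right)^{2}$)
$-380585 - O{\left(g{\left(-2 \right)},652 \right)} = -380585 - \left(1 + \frac{\sqrt{2} \sqrt{-2}}{8}\right)^{2} = -380585 - \left(1 + \frac{\sqrt{2} i \sqrt{2}}{8}\right)^{2} = -380585 - \left(1 + \frac{i}{4}\right)^{2}$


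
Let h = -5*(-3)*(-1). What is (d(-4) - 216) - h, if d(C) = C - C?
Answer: -201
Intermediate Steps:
d(C) = 0
h = -15 (h = 15*(-1) = -15)
(d(-4) - 216) - h = (0 - 216) - 1*(-15) = -216 + 15 = -201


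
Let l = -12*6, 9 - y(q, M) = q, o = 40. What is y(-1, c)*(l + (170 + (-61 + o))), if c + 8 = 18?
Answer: 770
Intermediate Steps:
c = 10 (c = -8 + 18 = 10)
y(q, M) = 9 - q
l = -72
y(-1, c)*(l + (170 + (-61 + o))) = (9 - 1*(-1))*(-72 + (170 + (-61 + 40))) = (9 + 1)*(-72 + (170 - 21)) = 10*(-72 + 149) = 10*77 = 770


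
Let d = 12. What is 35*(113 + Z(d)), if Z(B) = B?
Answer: 4375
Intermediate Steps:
35*(113 + Z(d)) = 35*(113 + 12) = 35*125 = 4375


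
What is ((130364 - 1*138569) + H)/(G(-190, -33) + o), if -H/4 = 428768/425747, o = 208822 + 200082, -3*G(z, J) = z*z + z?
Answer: -3494969207/168993459698 ≈ -0.020681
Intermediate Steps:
G(z, J) = -z/3 - z²/3 (G(z, J) = -(z*z + z)/3 = -(z² + z)/3 = -(z + z²)/3 = -z/3 - z²/3)
o = 408904
H = -1715072/425747 ≈ -4.0284
((130364 - 1*138569) + H)/(G(-190, -33) + o) = ((130364 - 1*138569) - 1715072/425747)/(-⅓*(-190)*(1 - 190) + 408904) = ((130364 - 138569) - 1715072/425747)/(-⅓*(-190)*(-189) + 408904) = (-8205 - 1715072/425747)/(-11970 + 408904) = -3494969207/425747/396934 = -3494969207/425747*1/396934 = -3494969207/168993459698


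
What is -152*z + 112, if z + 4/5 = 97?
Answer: -72552/5 ≈ -14510.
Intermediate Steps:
z = 481/5 (z = -4/5 + 97 = 481/5 ≈ 96.200)
-152*z + 112 = -152*481/5 + 112 = -73112/5 + 112 = -72552/5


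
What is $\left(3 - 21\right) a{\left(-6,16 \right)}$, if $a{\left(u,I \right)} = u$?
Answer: $108$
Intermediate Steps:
$\left(3 - 21\right) a{\left(-6,16 \right)} = \left(3 - 21\right) \left(-6\right) = \left(-18\right) \left(-6\right) = 108$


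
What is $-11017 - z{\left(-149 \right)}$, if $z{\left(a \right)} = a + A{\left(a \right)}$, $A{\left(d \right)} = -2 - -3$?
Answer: $-10869$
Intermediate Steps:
$A{\left(d \right)} = 1$ ($A{\left(d \right)} = -2 + 3 = 1$)
$z{\left(a \right)} = 1 + a$ ($z{\left(a \right)} = a + 1 = 1 + a$)
$-11017 - z{\left(-149 \right)} = -11017 - \left(1 - 149\right) = -11017 - -148 = -11017 + 148 = -10869$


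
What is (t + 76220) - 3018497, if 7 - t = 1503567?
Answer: -4445837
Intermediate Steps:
t = -1503560 (t = 7 - 1*1503567 = 7 - 1503567 = -1503560)
(t + 76220) - 3018497 = (-1503560 + 76220) - 3018497 = -1427340 - 3018497 = -4445837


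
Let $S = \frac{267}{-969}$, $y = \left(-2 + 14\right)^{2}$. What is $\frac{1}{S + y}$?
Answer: $\frac{323}{46423} \approx 0.0069578$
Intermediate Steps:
$y = 144$ ($y = 12^{2} = 144$)
$S = - \frac{89}{323}$ ($S = 267 \left(- \frac{1}{969}\right) = - \frac{89}{323} \approx -0.27554$)
$\frac{1}{S + y} = \frac{1}{- \frac{89}{323} + 144} = \frac{1}{\frac{46423}{323}} = \frac{323}{46423}$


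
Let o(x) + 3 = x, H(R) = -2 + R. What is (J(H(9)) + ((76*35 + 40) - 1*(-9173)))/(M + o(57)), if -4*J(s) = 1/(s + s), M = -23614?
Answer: -664887/1319360 ≈ -0.50395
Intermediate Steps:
o(x) = -3 + x
J(s) = -1/(8*s) (J(s) = -1/(4*(s + s)) = -1/(2*s)/4 = -1/(8*s))
(J(H(9)) + ((76*35 + 40) - 1*(-9173)))/(M + o(57)) = (-1/(8*(-2 + 9)) + ((76*35 + 40) - 1*(-9173)))/(-23614 + (-3 + 57)) = (-1/8/7 + ((2660 + 40) + 9173))/(-23614 + 54) = (-1/8*1/7 + (2700 + 9173))/(-23560) = (-1/56 + 11873)*(-1/23560) = (664887/56)*(-1/23560) = -664887/1319360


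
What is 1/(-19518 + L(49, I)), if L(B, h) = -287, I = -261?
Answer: -1/19805 ≈ -5.0492e-5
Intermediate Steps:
1/(-19518 + L(49, I)) = 1/(-19518 - 287) = 1/(-19805) = -1/19805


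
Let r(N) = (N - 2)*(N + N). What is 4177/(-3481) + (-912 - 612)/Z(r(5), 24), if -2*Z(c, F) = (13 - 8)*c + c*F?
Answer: 1162683/504745 ≈ 2.3035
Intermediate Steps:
r(N) = 2*N*(-2 + N) (r(N) = (-2 + N)*(2*N) = 2*N*(-2 + N))
Z(c, F) = -5*c/2 - F*c/2 (Z(c, F) = -((13 - 8)*c + c*F)/2 = -(5*c + F*c)/2 = -5*c/2 - F*c/2)
4177/(-3481) + (-912 - 612)/Z(r(5), 24) = 4177/(-3481) + (-912 - 612)/((-2*5*(-2 + 5)*(5 + 24)/2)) = 4177*(-1/3481) - 1524/((-½*2*5*3*29)) = -4177/3481 - 1524/((-½*30*29)) = -4177/3481 - 1524/(-435) = -4177/3481 - 1524*(-1/435) = -4177/3481 + 508/145 = 1162683/504745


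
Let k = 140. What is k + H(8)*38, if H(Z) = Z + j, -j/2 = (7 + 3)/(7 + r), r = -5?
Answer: 64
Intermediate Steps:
j = -10 (j = -2*(7 + 3)/(7 - 5) = -20/2 = -2*5 = -10)
H(Z) = -10 + Z (H(Z) = Z - 10 = -10 + Z)
k + H(8)*38 = 140 + (-10 + 8)*38 = 140 - 2*38 = 140 - 76 = 64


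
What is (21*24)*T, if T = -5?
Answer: -2520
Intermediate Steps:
(21*24)*T = (21*24)*(-5) = 504*(-5) = -2520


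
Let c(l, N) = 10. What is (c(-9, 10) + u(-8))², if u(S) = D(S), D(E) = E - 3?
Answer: 1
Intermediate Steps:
D(E) = -3 + E
u(S) = -3 + S
(c(-9, 10) + u(-8))² = (10 + (-3 - 8))² = (10 - 11)² = (-1)² = 1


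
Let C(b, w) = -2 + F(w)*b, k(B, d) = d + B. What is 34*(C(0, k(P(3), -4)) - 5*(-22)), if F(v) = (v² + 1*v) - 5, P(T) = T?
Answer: 3672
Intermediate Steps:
k(B, d) = B + d
F(v) = -5 + v + v² (F(v) = (v² + v) - 5 = (v + v²) - 5 = -5 + v + v²)
C(b, w) = -2 + b*(-5 + w + w²) (C(b, w) = -2 + (-5 + w + w²)*b = -2 + b*(-5 + w + w²))
34*(C(0, k(P(3), -4)) - 5*(-22)) = 34*((-2 + 0*(-5 + (3 - 4) + (3 - 4)²)) - 5*(-22)) = 34*((-2 + 0*(-5 - 1 + (-1)²)) + 110) = 34*((-2 + 0*(-5 - 1 + 1)) + 110) = 34*((-2 + 0*(-5)) + 110) = 34*((-2 + 0) + 110) = 34*(-2 + 110) = 34*108 = 3672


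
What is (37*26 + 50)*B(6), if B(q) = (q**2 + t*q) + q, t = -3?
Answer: 24288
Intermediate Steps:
B(q) = q**2 - 2*q (B(q) = (q**2 - 3*q) + q = q**2 - 2*q)
(37*26 + 50)*B(6) = (37*26 + 50)*(6*(-2 + 6)) = (962 + 50)*(6*4) = 1012*24 = 24288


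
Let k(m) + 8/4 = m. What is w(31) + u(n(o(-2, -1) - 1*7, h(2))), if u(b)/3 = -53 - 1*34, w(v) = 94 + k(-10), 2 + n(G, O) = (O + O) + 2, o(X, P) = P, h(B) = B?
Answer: -179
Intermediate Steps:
k(m) = -2 + m
n(G, O) = 2*O (n(G, O) = -2 + ((O + O) + 2) = -2 + (2*O + 2) = -2 + (2 + 2*O) = 2*O)
w(v) = 82 (w(v) = 94 + (-2 - 10) = 94 - 12 = 82)
u(b) = -261 (u(b) = 3*(-53 - 1*34) = 3*(-53 - 34) = 3*(-87) = -261)
w(31) + u(n(o(-2, -1) - 1*7, h(2))) = 82 - 261 = -179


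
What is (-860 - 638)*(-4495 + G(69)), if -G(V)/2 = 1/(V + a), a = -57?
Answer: 20201279/3 ≈ 6.7338e+6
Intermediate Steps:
G(V) = -2/(-57 + V) (G(V) = -2/(V - 57) = -2/(-57 + V))
(-860 - 638)*(-4495 + G(69)) = (-860 - 638)*(-4495 - 2/(-57 + 69)) = -1498*(-4495 - 2/12) = -1498*(-4495 - 2*1/12) = -1498*(-4495 - ⅙) = -1498*(-26971/6) = 20201279/3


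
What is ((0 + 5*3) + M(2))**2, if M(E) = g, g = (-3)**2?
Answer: 576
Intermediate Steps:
g = 9
M(E) = 9
((0 + 5*3) + M(2))**2 = ((0 + 5*3) + 9)**2 = ((0 + 15) + 9)**2 = (15 + 9)**2 = 24**2 = 576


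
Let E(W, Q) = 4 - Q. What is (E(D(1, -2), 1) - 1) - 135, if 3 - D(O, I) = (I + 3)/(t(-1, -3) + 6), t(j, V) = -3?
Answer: -133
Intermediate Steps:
D(O, I) = 2 - I/3 (D(O, I) = 3 - (I + 3)/(-3 + 6) = 3 - (3 + I)/3 = 3 - (1 + I/3) = 3 + (-1 - I/3) = 2 - I/3)
(E(D(1, -2), 1) - 1) - 135 = ((4 - 1*1) - 1) - 135 = ((4 - 1) - 1) - 135 = (3 - 1) - 135 = 2 - 135 = -133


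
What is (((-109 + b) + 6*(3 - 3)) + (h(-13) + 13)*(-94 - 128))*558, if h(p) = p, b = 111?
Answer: 1116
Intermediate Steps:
(((-109 + b) + 6*(3 - 3)) + (h(-13) + 13)*(-94 - 128))*558 = (((-109 + 111) + 6*(3 - 3)) + (-13 + 13)*(-94 - 128))*558 = ((2 + 6*0) + 0*(-222))*558 = ((2 + 0) + 0)*558 = (2 + 0)*558 = 2*558 = 1116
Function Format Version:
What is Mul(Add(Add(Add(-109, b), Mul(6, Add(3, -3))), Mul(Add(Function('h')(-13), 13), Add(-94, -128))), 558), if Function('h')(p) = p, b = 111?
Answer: 1116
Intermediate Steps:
Mul(Add(Add(Add(-109, b), Mul(6, Add(3, -3))), Mul(Add(Function('h')(-13), 13), Add(-94, -128))), 558) = Mul(Add(Add(Add(-109, 111), Mul(6, Add(3, -3))), Mul(Add(-13, 13), Add(-94, -128))), 558) = Mul(Add(Add(2, Mul(6, 0)), Mul(0, -222)), 558) = Mul(Add(Add(2, 0), 0), 558) = Mul(Add(2, 0), 558) = Mul(2, 558) = 1116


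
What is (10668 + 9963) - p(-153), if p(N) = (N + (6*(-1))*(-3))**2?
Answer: 2406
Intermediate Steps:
p(N) = (18 + N)**2 (p(N) = (N - 6*(-3))**2 = (N + 18)**2 = (18 + N)**2)
(10668 + 9963) - p(-153) = (10668 + 9963) - (18 - 153)**2 = 20631 - 1*(-135)**2 = 20631 - 1*18225 = 20631 - 18225 = 2406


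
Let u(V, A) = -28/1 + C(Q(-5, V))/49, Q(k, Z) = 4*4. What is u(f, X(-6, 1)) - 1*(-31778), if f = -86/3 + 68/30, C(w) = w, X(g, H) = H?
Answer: 1555766/49 ≈ 31750.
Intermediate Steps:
Q(k, Z) = 16
f = -132/5 (f = -86*⅓ + 68*(1/30) = -86/3 + 34/15 = -132/5 ≈ -26.400)
u(V, A) = -1356/49 (u(V, A) = -28/1 + 16/49 = -28*1 + 16*(1/49) = -28 + 16/49 = -1356/49)
u(f, X(-6, 1)) - 1*(-31778) = -1356/49 - 1*(-31778) = -1356/49 + 31778 = 1555766/49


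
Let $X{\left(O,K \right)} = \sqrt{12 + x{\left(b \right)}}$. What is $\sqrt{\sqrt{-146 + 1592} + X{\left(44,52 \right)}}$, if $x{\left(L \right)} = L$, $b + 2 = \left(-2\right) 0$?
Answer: $\sqrt{\sqrt{10} + \sqrt{1446}} \approx 6.4178$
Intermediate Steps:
$b = -2$ ($b = -2 - 0 = -2 + 0 = -2$)
$X{\left(O,K \right)} = \sqrt{10}$ ($X{\left(O,K \right)} = \sqrt{12 - 2} = \sqrt{10}$)
$\sqrt{\sqrt{-146 + 1592} + X{\left(44,52 \right)}} = \sqrt{\sqrt{-146 + 1592} + \sqrt{10}} = \sqrt{\sqrt{1446} + \sqrt{10}} = \sqrt{\sqrt{10} + \sqrt{1446}}$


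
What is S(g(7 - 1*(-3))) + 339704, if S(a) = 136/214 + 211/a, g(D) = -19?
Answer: 690596947/2033 ≈ 3.3969e+5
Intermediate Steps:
S(a) = 68/107 + 211/a (S(a) = 136*(1/214) + 211/a = 68/107 + 211/a)
S(g(7 - 1*(-3))) + 339704 = (68/107 + 211/(-19)) + 339704 = (68/107 + 211*(-1/19)) + 339704 = (68/107 - 211/19) + 339704 = -21285/2033 + 339704 = 690596947/2033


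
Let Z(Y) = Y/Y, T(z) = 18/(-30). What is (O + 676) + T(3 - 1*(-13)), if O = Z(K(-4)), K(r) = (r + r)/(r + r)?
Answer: 3382/5 ≈ 676.40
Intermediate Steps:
T(z) = -⅗ (T(z) = 18*(-1/30) = -⅗)
K(r) = 1 (K(r) = (2*r)/((2*r)) = (2*r)*(1/(2*r)) = 1)
Z(Y) = 1
O = 1
(O + 676) + T(3 - 1*(-13)) = (1 + 676) - ⅗ = 677 - ⅗ = 3382/5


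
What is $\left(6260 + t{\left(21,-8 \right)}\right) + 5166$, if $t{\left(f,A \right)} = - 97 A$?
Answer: $12202$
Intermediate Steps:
$\left(6260 + t{\left(21,-8 \right)}\right) + 5166 = \left(6260 - -776\right) + 5166 = \left(6260 + 776\right) + 5166 = 7036 + 5166 = 12202$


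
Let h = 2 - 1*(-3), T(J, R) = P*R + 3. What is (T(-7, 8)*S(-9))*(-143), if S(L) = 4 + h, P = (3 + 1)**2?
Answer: -168597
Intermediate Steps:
P = 16 (P = 4**2 = 16)
T(J, R) = 3 + 16*R (T(J, R) = 16*R + 3 = 3 + 16*R)
h = 5 (h = 2 + 3 = 5)
S(L) = 9 (S(L) = 4 + 5 = 9)
(T(-7, 8)*S(-9))*(-143) = ((3 + 16*8)*9)*(-143) = ((3 + 128)*9)*(-143) = (131*9)*(-143) = 1179*(-143) = -168597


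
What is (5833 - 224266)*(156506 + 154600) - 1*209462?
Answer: -67956026360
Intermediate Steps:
(5833 - 224266)*(156506 + 154600) - 1*209462 = -218433*311106 - 209462 = -67955816898 - 209462 = -67956026360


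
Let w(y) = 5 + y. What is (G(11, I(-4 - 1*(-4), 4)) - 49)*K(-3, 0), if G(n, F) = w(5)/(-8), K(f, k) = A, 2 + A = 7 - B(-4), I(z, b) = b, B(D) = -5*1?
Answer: -1005/2 ≈ -502.50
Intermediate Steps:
B(D) = -5
A = 10 (A = -2 + (7 - 1*(-5)) = -2 + (7 + 5) = -2 + 12 = 10)
K(f, k) = 10
G(n, F) = -5/4 (G(n, F) = (5 + 5)/(-8) = 10*(-1/8) = -5/4)
(G(11, I(-4 - 1*(-4), 4)) - 49)*K(-3, 0) = (-5/4 - 49)*10 = -201/4*10 = -1005/2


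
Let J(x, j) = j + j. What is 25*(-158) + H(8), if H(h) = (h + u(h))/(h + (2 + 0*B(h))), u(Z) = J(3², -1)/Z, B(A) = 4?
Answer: -157969/40 ≈ -3949.2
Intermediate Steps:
J(x, j) = 2*j
u(Z) = -2/Z (u(Z) = (2*(-1))/Z = -2/Z)
H(h) = (h - 2/h)/(2 + h) (H(h) = (h - 2/h)/(h + (2 + 0*4)) = (h - 2/h)/(h + (2 + 0)) = (h - 2/h)/(h + 2) = (h - 2/h)/(2 + h))
25*(-158) + H(8) = 25*(-158) + (-2 + 8²)/(8*(2 + 8)) = -3950 + (⅛)*(-2 + 64)/10 = -3950 + (⅛)*(⅒)*62 = -3950 + 31/40 = -157969/40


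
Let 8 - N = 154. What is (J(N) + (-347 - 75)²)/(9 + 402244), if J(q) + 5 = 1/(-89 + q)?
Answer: 41848564/94529455 ≈ 0.44270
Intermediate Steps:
N = -146 (N = 8 - 1*154 = 8 - 154 = -146)
J(q) = -5 + 1/(-89 + q)
(J(N) + (-347 - 75)²)/(9 + 402244) = ((446 - 5*(-146))/(-89 - 146) + (-347 - 75)²)/(9 + 402244) = ((446 + 730)/(-235) + (-422)²)/402253 = (-1/235*1176 + 178084)*(1/402253) = (-1176/235 + 178084)*(1/402253) = (41848564/235)*(1/402253) = 41848564/94529455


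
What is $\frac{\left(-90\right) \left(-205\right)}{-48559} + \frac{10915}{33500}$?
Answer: $- \frac{17610703}{325345300} \approx -0.054129$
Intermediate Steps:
$\frac{\left(-90\right) \left(-205\right)}{-48559} + \frac{10915}{33500} = 18450 \left(- \frac{1}{48559}\right) + 10915 \cdot \frac{1}{33500} = - \frac{18450}{48559} + \frac{2183}{6700} = - \frac{17610703}{325345300}$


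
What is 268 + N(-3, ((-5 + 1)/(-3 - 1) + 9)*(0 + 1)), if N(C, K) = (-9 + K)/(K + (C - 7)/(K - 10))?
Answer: 268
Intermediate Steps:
N(C, K) = (-9 + K)/(K + (-7 + C)/(-10 + K))
268 + N(-3, ((-5 + 1)/(-3 - 1) + 9)*(0 + 1)) = 268 + (90 + (((-5 + 1)/(-3 - 1) + 9)*(0 + 1))² - 19*((-5 + 1)/(-3 - 1) + 9)*(0 + 1))/(-7 - 3 + (((-5 + 1)/(-3 - 1) + 9)*(0 + 1))² - 10*((-5 + 1)/(-3 - 1) + 9)*(0 + 1)) = 268 + (90 + ((-4/(-4) + 9)*1)² - 19*(-4/(-4) + 9))/(-7 - 3 + ((-4/(-4) + 9)*1)² - 10*(-4/(-4) + 9)) = 268 + (90 + ((-4*(-¼) + 9)*1)² - 19*(-4*(-¼) + 9))/(-7 - 3 + ((-4*(-¼) + 9)*1)² - 10*(-4*(-¼) + 9)) = 268 + (90 + ((1 + 9)*1)² - 19*(1 + 9))/(-7 - 3 + ((1 + 9)*1)² - 10*(1 + 9)) = 268 + (90 + (10*1)² - 190)/(-7 - 3 + (10*1)² - 100) = 268 + (90 + 10² - 19*10)/(-7 - 3 + 10² - 10*10) = 268 + (90 + 100 - 190)/(-7 - 3 + 100 - 100) = 268 + 0/(-10) = 268 - ⅒*0 = 268 + 0 = 268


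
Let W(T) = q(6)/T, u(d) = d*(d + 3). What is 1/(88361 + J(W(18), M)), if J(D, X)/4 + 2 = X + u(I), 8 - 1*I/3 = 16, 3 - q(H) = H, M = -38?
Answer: 1/90217 ≈ 1.1084e-5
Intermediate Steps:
q(H) = 3 - H
I = -24 (I = 24 - 3*16 = 24 - 48 = -24)
u(d) = d*(3 + d)
W(T) = -3/T (W(T) = (3 - 1*6)/T = (3 - 6)/T = -3/T)
J(D, X) = 2008 + 4*X (J(D, X) = -8 + 4*(X - 24*(3 - 24)) = -8 + 4*(X - 24*(-21)) = -8 + 4*(X + 504) = -8 + 4*(504 + X) = -8 + (2016 + 4*X) = 2008 + 4*X)
1/(88361 + J(W(18), M)) = 1/(88361 + (2008 + 4*(-38))) = 1/(88361 + (2008 - 152)) = 1/(88361 + 1856) = 1/90217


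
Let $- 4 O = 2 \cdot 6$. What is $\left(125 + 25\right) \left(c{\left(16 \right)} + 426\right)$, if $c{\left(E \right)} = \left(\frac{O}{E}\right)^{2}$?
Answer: $\frac{8179875}{128} \approx 63905.0$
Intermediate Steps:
$O = -3$ ($O = - \frac{2 \cdot 6}{4} = \left(- \frac{1}{4}\right) 12 = -3$)
$c{\left(E \right)} = \frac{9}{E^{2}}$ ($c{\left(E \right)} = \left(- \frac{3}{E}\right)^{2} = \frac{9}{E^{2}}$)
$\left(125 + 25\right) \left(c{\left(16 \right)} + 426\right) = \left(125 + 25\right) \left(\frac{9}{256} + 426\right) = 150 \left(9 \cdot \frac{1}{256} + 426\right) = 150 \left(\frac{9}{256} + 426\right) = 150 \cdot \frac{109065}{256} = \frac{8179875}{128}$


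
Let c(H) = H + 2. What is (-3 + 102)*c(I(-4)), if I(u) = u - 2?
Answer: -396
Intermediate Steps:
I(u) = -2 + u
c(H) = 2 + H
(-3 + 102)*c(I(-4)) = (-3 + 102)*(2 + (-2 - 4)) = 99*(2 - 6) = 99*(-4) = -396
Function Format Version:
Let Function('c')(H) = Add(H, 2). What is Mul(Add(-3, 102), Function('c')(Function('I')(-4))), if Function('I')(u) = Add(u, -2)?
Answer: -396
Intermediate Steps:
Function('I')(u) = Add(-2, u)
Function('c')(H) = Add(2, H)
Mul(Add(-3, 102), Function('c')(Function('I')(-4))) = Mul(Add(-3, 102), Add(2, Add(-2, -4))) = Mul(99, Add(2, -6)) = Mul(99, -4) = -396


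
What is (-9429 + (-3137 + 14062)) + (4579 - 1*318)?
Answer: 5757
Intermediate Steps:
(-9429 + (-3137 + 14062)) + (4579 - 1*318) = (-9429 + 10925) + (4579 - 318) = 1496 + 4261 = 5757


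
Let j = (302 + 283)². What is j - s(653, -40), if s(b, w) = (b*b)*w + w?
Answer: 17398625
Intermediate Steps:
s(b, w) = w + w*b² (s(b, w) = b²*w + w = w*b² + w = w + w*b²)
j = 342225 (j = 585² = 342225)
j - s(653, -40) = 342225 - (-40)*(1 + 653²) = 342225 - (-40)*(1 + 426409) = 342225 - (-40)*426410 = 342225 - 1*(-17056400) = 342225 + 17056400 = 17398625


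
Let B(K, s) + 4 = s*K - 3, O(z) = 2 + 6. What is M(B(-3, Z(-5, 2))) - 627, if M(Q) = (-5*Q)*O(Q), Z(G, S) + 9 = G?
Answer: -2027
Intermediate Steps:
Z(G, S) = -9 + G
O(z) = 8
B(K, s) = -7 + K*s (B(K, s) = -4 + (s*K - 3) = -4 + (K*s - 3) = -4 + (-3 + K*s) = -7 + K*s)
M(Q) = -40*Q (M(Q) = -5*Q*8 = -40*Q)
M(B(-3, Z(-5, 2))) - 627 = -40*(-7 - 3*(-9 - 5)) - 627 = -40*(-7 - 3*(-14)) - 627 = -40*(-7 + 42) - 627 = -40*35 - 627 = -1400 - 627 = -2027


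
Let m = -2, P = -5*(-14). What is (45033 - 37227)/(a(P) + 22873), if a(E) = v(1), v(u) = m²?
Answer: 7806/22877 ≈ 0.34122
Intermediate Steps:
P = 70
v(u) = 4 (v(u) = (-2)² = 4)
a(E) = 4
(45033 - 37227)/(a(P) + 22873) = (45033 - 37227)/(4 + 22873) = 7806/22877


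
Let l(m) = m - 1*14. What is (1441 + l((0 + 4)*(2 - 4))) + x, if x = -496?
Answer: 923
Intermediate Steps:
l(m) = -14 + m (l(m) = m - 14 = -14 + m)
(1441 + l((0 + 4)*(2 - 4))) + x = (1441 + (-14 + (0 + 4)*(2 - 4))) - 496 = (1441 + (-14 + 4*(-2))) - 496 = (1441 + (-14 - 8)) - 496 = (1441 - 22) - 496 = 1419 - 496 = 923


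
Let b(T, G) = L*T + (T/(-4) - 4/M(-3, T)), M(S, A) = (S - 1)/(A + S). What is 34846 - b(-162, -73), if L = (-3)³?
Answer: 61193/2 ≈ 30597.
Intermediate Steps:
M(S, A) = (-1 + S)/(A + S)
L = -27
b(T, G) = -3 - 105*T/4 (b(T, G) = -27*T + (T/(-4) - 4*(T - 3)/(-1 - 3)) = -27*T + (T*(-¼) - (3 - T)) = -27*T + (-T/4 - (3 - T)) = -27*T + (-T/4 - 4*(¾ - T/4)) = -27*T + (-T/4 + (-3 + T)) = -27*T + (-3 + 3*T/4) = -3 - 105*T/4)
34846 - b(-162, -73) = 34846 - (-3 - 105/4*(-162)) = 34846 - (-3 + 8505/2) = 34846 - 1*8499/2 = 34846 - 8499/2 = 61193/2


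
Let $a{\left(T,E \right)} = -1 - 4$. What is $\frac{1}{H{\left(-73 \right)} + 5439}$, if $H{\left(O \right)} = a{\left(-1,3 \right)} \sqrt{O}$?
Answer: $\frac{5439}{29584546} + \frac{5 i \sqrt{73}}{29584546} \approx 0.00018385 + 1.444 \cdot 10^{-6} i$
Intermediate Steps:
$a{\left(T,E \right)} = -5$
$H{\left(O \right)} = - 5 \sqrt{O}$
$\frac{1}{H{\left(-73 \right)} + 5439} = \frac{1}{- 5 \sqrt{-73} + 5439} = \frac{1}{- 5 i \sqrt{73} + 5439} = \frac{1}{5439 - 5 i \sqrt{73}}$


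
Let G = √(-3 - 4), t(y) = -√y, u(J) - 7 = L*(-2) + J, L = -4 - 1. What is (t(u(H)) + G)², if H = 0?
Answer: 10 - 2*I*√119 ≈ 10.0 - 21.817*I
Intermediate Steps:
L = -5
u(J) = 17 + J (u(J) = 7 + (-5*(-2) + J) = 7 + (10 + J) = 17 + J)
G = I*√7 (G = √(-7) = I*√7 ≈ 2.6458*I)
(t(u(H)) + G)² = (-√(17 + 0) + I*√7)² = (-√17 + I*√7)²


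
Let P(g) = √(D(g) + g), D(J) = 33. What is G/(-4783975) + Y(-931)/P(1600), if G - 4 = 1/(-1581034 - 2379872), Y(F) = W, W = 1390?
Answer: -15843623/18948875281350 + 1390*√1633/1633 ≈ 34.397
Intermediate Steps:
Y(F) = 1390
P(g) = √(33 + g)
G = 15843623/3960906 (G = 4 + 1/(-1581034 - 2379872) = 4 + 1/(-3960906) = 4 - 1/3960906 = 15843623/3960906 ≈ 4.0000)
G/(-4783975) + Y(-931)/P(1600) = (15843623/3960906)/(-4783975) + 1390/(√(33 + 1600)) = (15843623/3960906)*(-1/4783975) + 1390/(√1633) = -15843623/18948875281350 + 1390*(√1633/1633) = -15843623/18948875281350 + 1390*√1633/1633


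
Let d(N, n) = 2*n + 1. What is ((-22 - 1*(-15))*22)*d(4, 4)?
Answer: -1386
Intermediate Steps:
d(N, n) = 1 + 2*n
((-22 - 1*(-15))*22)*d(4, 4) = ((-22 - 1*(-15))*22)*(1 + 2*4) = ((-22 + 15)*22)*(1 + 8) = -7*22*9 = -154*9 = -1386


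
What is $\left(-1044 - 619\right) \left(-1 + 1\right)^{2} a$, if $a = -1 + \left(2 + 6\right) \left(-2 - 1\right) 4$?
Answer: $0$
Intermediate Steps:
$a = -97$ ($a = -1 + 8 \left(-3\right) 4 = -1 - 96 = -97$)
$\left(-1044 - 619\right) \left(-1 + 1\right)^{2} a = \left(-1044 - 619\right) \left(-1 + 1\right)^{2} \left(-97\right) = - 1663 \cdot 0^{2} \left(-97\right) = - 1663 \cdot 0 \left(-97\right) = \left(-1663\right) 0 = 0$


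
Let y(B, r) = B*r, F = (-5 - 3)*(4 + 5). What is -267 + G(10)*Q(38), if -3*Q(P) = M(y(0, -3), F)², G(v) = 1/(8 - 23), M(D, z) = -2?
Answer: -12011/45 ≈ -266.91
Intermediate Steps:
F = -72 (F = -8*9 = -72)
G(v) = -1/15 (G(v) = 1/(-15) = -1/15)
Q(P) = -4/3 (Q(P) = -⅓*(-2)² = -⅓*4 = -4/3)
-267 + G(10)*Q(38) = -267 - 1/15*(-4/3) = -267 + 4/45 = -12011/45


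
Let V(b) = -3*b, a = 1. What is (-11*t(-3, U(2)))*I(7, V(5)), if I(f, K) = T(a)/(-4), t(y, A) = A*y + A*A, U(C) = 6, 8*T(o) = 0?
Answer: 0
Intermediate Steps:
T(o) = 0 (T(o) = (⅛)*0 = 0)
t(y, A) = A² + A*y (t(y, A) = A*y + A² = A² + A*y)
I(f, K) = 0 (I(f, K) = 0/(-4) = 0*(-¼) = 0)
(-11*t(-3, U(2)))*I(7, V(5)) = -66*(6 - 3)*0 = -66*3*0 = -11*18*0 = -198*0 = 0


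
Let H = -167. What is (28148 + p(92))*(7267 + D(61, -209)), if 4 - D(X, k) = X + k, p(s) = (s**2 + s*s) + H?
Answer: 333179871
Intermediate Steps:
p(s) = -167 + 2*s**2 (p(s) = (s**2 + s*s) - 167 = (s**2 + s**2) - 167 = 2*s**2 - 167 = -167 + 2*s**2)
D(X, k) = 4 - X - k (D(X, k) = 4 - (X + k) = 4 + (-X - k) = 4 - X - k)
(28148 + p(92))*(7267 + D(61, -209)) = (28148 + (-167 + 2*92**2))*(7267 + (4 - 1*61 - 1*(-209))) = (28148 + (-167 + 2*8464))*(7267 + (4 - 61 + 209)) = (28148 + (-167 + 16928))*(7267 + 152) = (28148 + 16761)*7419 = 44909*7419 = 333179871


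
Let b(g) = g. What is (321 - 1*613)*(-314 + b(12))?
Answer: 88184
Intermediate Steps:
(321 - 1*613)*(-314 + b(12)) = (321 - 1*613)*(-314 + 12) = (321 - 613)*(-302) = -292*(-302) = 88184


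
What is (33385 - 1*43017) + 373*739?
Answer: 266015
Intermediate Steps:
(33385 - 1*43017) + 373*739 = (33385 - 43017) + 275647 = -9632 + 275647 = 266015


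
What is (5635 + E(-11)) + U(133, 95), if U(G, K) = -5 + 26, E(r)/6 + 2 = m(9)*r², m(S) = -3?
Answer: 3466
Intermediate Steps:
E(r) = -12 - 18*r² (E(r) = -12 + 6*(-3*r²) = -12 - 18*r²)
U(G, K) = 21
(5635 + E(-11)) + U(133, 95) = (5635 + (-12 - 18*(-11)²)) + 21 = (5635 + (-12 - 18*121)) + 21 = (5635 + (-12 - 2178)) + 21 = (5635 - 2190) + 21 = 3445 + 21 = 3466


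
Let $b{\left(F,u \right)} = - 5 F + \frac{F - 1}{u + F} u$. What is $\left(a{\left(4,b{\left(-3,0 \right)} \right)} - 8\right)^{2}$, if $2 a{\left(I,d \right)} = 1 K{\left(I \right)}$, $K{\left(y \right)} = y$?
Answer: $36$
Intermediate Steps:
$b{\left(F,u \right)} = - 5 F + \frac{u \left(-1 + F\right)}{F + u}$ ($b{\left(F,u \right)} = - 5 F + \frac{-1 + F}{F + u} u = - 5 F + \frac{u \left(-1 + F\right)}{F + u}$)
$a{\left(I,d \right)} = \frac{I}{2}$ ($a{\left(I,d \right)} = \frac{1 I}{2} = \frac{I}{2}$)
$\left(a{\left(4,b{\left(-3,0 \right)} \right)} - 8\right)^{2} = \left(\frac{1}{2} \cdot 4 - 8\right)^{2} = \left(2 - 8\right)^{2} = \left(-6\right)^{2} = 36$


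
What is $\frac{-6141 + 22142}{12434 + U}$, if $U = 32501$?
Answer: $\frac{16001}{44935} \approx 0.35609$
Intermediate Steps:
$\frac{-6141 + 22142}{12434 + U} = \frac{-6141 + 22142}{12434 + 32501} = \frac{16001}{44935}$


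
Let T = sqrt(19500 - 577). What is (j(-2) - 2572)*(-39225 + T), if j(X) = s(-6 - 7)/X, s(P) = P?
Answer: 201263475/2 - 5131*sqrt(18923)/2 ≈ 1.0028e+8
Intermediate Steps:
j(X) = -13/X (j(X) = (-6 - 7)/X = -13/X)
T = sqrt(18923) ≈ 137.56
(j(-2) - 2572)*(-39225 + T) = (-13/(-2) - 2572)*(-39225 + sqrt(18923)) = (-13*(-1/2) - 2572)*(-39225 + sqrt(18923)) = (13/2 - 2572)*(-39225 + sqrt(18923)) = -5131*(-39225 + sqrt(18923))/2 = 201263475/2 - 5131*sqrt(18923)/2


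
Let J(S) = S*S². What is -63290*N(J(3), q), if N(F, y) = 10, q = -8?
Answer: -632900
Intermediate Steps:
J(S) = S³
-63290*N(J(3), q) = -63290*10 = -632900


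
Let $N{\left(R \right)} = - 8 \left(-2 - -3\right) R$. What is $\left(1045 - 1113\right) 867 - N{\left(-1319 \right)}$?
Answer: $-69508$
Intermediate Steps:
$N{\left(R \right)} = - 8 R$ ($N{\left(R \right)} = - 8 \left(-2 + 3\right) R = \left(-8\right) 1 R = - 8 R$)
$\left(1045 - 1113\right) 867 - N{\left(-1319 \right)} = \left(1045 - 1113\right) 867 - \left(-8\right) \left(-1319\right) = \left(-68\right) 867 - 10552 = -58956 - 10552 = -69508$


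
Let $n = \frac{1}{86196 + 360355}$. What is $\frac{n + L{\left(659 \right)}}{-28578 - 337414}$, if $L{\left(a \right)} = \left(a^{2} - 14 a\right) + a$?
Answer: $- \frac{190103012415}{163434093592} \approx -1.1632$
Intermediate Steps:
$L{\left(a \right)} = a^{2} - 13 a$
$n = \frac{1}{446551} \approx 2.2394 \cdot 10^{-6}$
$\frac{n + L{\left(659 \right)}}{-28578 - 337414} = \frac{\frac{1}{446551} + 659 \left(-13 + 659\right)}{-28578 - 337414} = \frac{\frac{1}{446551} + 659 \cdot 646}{-365992} = \left(\frac{1}{446551} + 425714\right) \left(- \frac{1}{365992}\right) = \frac{190103012415}{446551} \left(- \frac{1}{365992}\right) = - \frac{190103012415}{163434093592}$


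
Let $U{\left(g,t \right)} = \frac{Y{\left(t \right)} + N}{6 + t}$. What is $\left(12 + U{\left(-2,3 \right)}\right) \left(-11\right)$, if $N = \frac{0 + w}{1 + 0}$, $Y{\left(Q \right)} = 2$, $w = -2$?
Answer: $-132$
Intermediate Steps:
$N = -2$ ($N = \frac{0 - 2}{1 + 0} = - \frac{2}{1} = \left(-2\right) 1 = -2$)
$U{\left(g,t \right)} = 0$ ($U{\left(g,t \right)} = \frac{2 - 2}{6 + t} = \frac{0}{6 + t} = 0$)
$\left(12 + U{\left(-2,3 \right)}\right) \left(-11\right) = \left(12 + 0\right) \left(-11\right) = 12 \left(-11\right) = -132$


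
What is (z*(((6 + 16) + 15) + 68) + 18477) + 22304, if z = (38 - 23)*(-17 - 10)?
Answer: -1744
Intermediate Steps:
z = -405 (z = 15*(-27) = -405)
(z*(((6 + 16) + 15) + 68) + 18477) + 22304 = (-405*(((6 + 16) + 15) + 68) + 18477) + 22304 = (-405*((22 + 15) + 68) + 18477) + 22304 = (-405*(37 + 68) + 18477) + 22304 = (-405*105 + 18477) + 22304 = (-42525 + 18477) + 22304 = -24048 + 22304 = -1744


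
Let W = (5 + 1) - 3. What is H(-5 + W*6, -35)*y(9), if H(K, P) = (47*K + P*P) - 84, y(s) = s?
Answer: 15768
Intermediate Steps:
W = 3 (W = 6 - 3 = 3)
H(K, P) = -84 + P² + 47*K (H(K, P) = (47*K + P²) - 84 = (P² + 47*K) - 84 = -84 + P² + 47*K)
H(-5 + W*6, -35)*y(9) = (-84 + (-35)² + 47*(-5 + 3*6))*9 = (-84 + 1225 + 47*(-5 + 18))*9 = (-84 + 1225 + 47*13)*9 = (-84 + 1225 + 611)*9 = 1752*9 = 15768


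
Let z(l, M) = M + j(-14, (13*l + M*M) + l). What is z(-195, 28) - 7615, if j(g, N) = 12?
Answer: -7575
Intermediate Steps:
z(l, M) = 12 + M (z(l, M) = M + 12 = 12 + M)
z(-195, 28) - 7615 = (12 + 28) - 7615 = 40 - 7615 = -7575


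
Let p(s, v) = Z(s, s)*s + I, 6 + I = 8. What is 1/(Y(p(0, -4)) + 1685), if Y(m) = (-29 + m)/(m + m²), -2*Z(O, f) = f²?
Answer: 2/3361 ≈ 0.00059506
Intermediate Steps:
Z(O, f) = -f²/2
I = 2 (I = -6 + 8 = 2)
p(s, v) = 2 - s³/2 (p(s, v) = (-s²/2)*s + 2 = -s³/2 + 2 = 2 - s³/2)
Y(m) = (-29 + m)/(m + m²)
1/(Y(p(0, -4)) + 1685) = 1/((-29 + (2 - ½*0³))/((2 - ½*0³)*(1 + (2 - ½*0³))) + 1685) = 1/((-29 + (2 - ½*0))/((2 - ½*0)*(1 + (2 - ½*0))) + 1685) = 1/((-29 + (2 + 0))/((2 + 0)*(1 + (2 + 0))) + 1685) = 1/((-29 + 2)/(2*(1 + 2)) + 1685) = 1/((½)*(-27)/3 + 1685) = 1/((½)*(⅓)*(-27) + 1685) = 1/(-9/2 + 1685) = 1/(3361/2) = 2/3361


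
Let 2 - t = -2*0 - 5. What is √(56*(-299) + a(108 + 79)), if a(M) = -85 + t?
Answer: I*√16822 ≈ 129.7*I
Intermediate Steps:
t = 7 (t = 2 - (-2*0 - 5) = 2 - (0 - 5) = 2 - 1*(-5) = 2 + 5 = 7)
a(M) = -78 (a(M) = -85 + 7 = -78)
√(56*(-299) + a(108 + 79)) = √(56*(-299) - 78) = √(-16744 - 78) = √(-16822) = I*√16822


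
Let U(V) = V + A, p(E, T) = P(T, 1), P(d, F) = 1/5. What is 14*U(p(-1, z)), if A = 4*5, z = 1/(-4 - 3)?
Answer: 1414/5 ≈ 282.80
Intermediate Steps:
P(d, F) = 1/5 (P(d, F) = 1*(1/5) = 1/5)
z = -1/7 (z = 1/(-7) = -1/7 ≈ -0.14286)
p(E, T) = 1/5
A = 20
U(V) = 20 + V (U(V) = V + 20 = 20 + V)
14*U(p(-1, z)) = 14*(20 + 1/5) = 14*(101/5) = 1414/5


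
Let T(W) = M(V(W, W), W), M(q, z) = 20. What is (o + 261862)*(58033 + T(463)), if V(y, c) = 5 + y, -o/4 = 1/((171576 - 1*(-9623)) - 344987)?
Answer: 207490387608565/13649 ≈ 1.5202e+10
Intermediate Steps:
o = 1/40947 (o = -4/((171576 - 1*(-9623)) - 344987) = -4/((171576 + 9623) - 344987) = -4/(181199 - 344987) = -4/(-163788) = -4*(-1/163788) = 1/40947 ≈ 2.4422e-5)
T(W) = 20
(o + 261862)*(58033 + T(463)) = (1/40947 + 261862)*(58033 + 20) = (10722463315/40947)*58053 = 207490387608565/13649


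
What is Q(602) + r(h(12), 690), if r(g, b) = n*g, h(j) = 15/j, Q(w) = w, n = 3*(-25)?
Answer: 2033/4 ≈ 508.25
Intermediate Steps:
n = -75
r(g, b) = -75*g
Q(602) + r(h(12), 690) = 602 - 1125/12 = 602 - 75*5/4 = 602 - 375/4 = 2033/4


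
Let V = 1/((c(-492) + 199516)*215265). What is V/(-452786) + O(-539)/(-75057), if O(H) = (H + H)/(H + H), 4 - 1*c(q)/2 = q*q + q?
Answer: -72556828405603/5445897869654130600 ≈ -1.3323e-5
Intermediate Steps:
c(q) = 8 - 2*q - 2*q² (c(q) = 8 - 2*(q*q + q) = 8 - 2*(q² + q) = 8 - 2*(q + q²) = 8 + (-2*q - 2*q²) = 8 - 2*q - 2*q²)
O(H) = 1 (O(H) = (2*H)/((2*H)) = (2*H)*(1/(2*H)) = 1)
V = -1/61053459300 (V = 1/(((8 - 2*(-492) - 2*(-492)²) + 199516)*215265) = (1/215265)/((8 + 984 - 2*242064) + 199516) = (1/215265)/((8 + 984 - 484128) + 199516) = (1/215265)/(-483136 + 199516) = (1/215265)/(-283620) = -1/283620*1/215265 = -1/61053459300 ≈ -1.6379e-11)
V/(-452786) + O(-539)/(-75057) = -1/61053459300/(-452786) + 1/(-75057) = -1/61053459300*(-1/452786) + 1*(-1/75057) = 1/27644151622609800 - 1/75057 = -72556828405603/5445897869654130600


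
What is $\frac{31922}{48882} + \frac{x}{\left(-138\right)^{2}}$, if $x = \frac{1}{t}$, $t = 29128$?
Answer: $\frac{2951261434931}{4519251959904} \approx 0.65304$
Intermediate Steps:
$x = \frac{1}{29128} \approx 3.4331 \cdot 10^{-5}$
$\frac{31922}{48882} + \frac{x}{\left(-138\right)^{2}} = \frac{31922}{48882} + \frac{1}{29128 \left(-138\right)^{2}} = 31922 \cdot \frac{1}{48882} + \frac{1}{29128 \cdot 19044} = \frac{15961}{24441} + \frac{1}{29128} \cdot \frac{1}{19044} = \frac{15961}{24441} + \frac{1}{554713632} = \frac{2951261434931}{4519251959904}$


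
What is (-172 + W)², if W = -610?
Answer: 611524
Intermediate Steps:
(-172 + W)² = (-172 - 610)² = (-782)² = 611524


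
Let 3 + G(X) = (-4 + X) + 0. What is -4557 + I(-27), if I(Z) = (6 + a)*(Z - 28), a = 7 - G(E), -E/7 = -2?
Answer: -4887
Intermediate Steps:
E = 14 (E = -7*(-2) = 14)
G(X) = -7 + X (G(X) = -3 + ((-4 + X) + 0) = -3 + (-4 + X) = -7 + X)
a = 0 (a = 7 - (-7 + 14) = 7 - 1*7 = 7 - 7 = 0)
I(Z) = -168 + 6*Z (I(Z) = (6 + 0)*(Z - 28) = 6*(-28 + Z) = -168 + 6*Z)
-4557 + I(-27) = -4557 + (-168 + 6*(-27)) = -4557 + (-168 - 162) = -4557 - 330 = -4887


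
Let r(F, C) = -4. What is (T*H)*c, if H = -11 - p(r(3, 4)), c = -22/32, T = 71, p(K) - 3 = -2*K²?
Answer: -7029/8 ≈ -878.63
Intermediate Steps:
p(K) = 3 - 2*K²
c = -11/16 (c = -22*1/32 = -11/16 ≈ -0.68750)
H = 18 (H = -11 - (3 - 2*(-4)²) = -11 - (3 - 2*16) = -11 - (3 - 32) = -11 - 1*(-29) = -11 + 29 = 18)
(T*H)*c = (71*18)*(-11/16) = 1278*(-11/16) = -7029/8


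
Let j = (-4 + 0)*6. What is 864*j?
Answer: -20736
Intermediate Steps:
j = -24 (j = -4*6 = -24)
864*j = 864*(-24) = -20736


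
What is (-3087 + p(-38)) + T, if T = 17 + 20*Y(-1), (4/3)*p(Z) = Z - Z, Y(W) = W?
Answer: -3090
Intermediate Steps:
p(Z) = 0 (p(Z) = 3*(Z - Z)/4 = (3/4)*0 = 0)
T = -3 (T = 17 + 20*(-1) = 17 - 20 = -3)
(-3087 + p(-38)) + T = (-3087 + 0) - 3 = -3087 - 3 = -3090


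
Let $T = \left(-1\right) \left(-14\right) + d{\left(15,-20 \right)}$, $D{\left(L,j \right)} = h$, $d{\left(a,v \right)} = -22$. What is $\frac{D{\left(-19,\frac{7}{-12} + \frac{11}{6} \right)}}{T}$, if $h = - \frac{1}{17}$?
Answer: $\frac{1}{136} \approx 0.0073529$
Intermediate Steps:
$h = - \frac{1}{17}$ ($h = \left(-1\right) \frac{1}{17} = - \frac{1}{17} \approx -0.058824$)
$D{\left(L,j \right)} = - \frac{1}{17}$
$T = -8$ ($T = \left(-1\right) \left(-14\right) - 22 = 14 - 22 = -8$)
$\frac{D{\left(-19,\frac{7}{-12} + \frac{11}{6} \right)}}{T} = - \frac{1}{17 \left(-8\right)} = \left(- \frac{1}{17}\right) \left(- \frac{1}{8}\right) = \frac{1}{136}$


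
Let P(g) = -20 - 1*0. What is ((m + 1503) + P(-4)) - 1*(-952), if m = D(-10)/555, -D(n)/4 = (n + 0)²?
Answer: 270205/111 ≈ 2434.3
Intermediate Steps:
P(g) = -20 (P(g) = -20 + 0 = -20)
D(n) = -4*n² (D(n) = -4*(n + 0)² = -4*n²)
m = -80/111 (m = -4*(-10)²/555 = -4*100*(1/555) = -400*1/555 = -80/111 ≈ -0.72072)
((m + 1503) + P(-4)) - 1*(-952) = ((-80/111 + 1503) - 20) - 1*(-952) = (166753/111 - 20) + 952 = 164533/111 + 952 = 270205/111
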